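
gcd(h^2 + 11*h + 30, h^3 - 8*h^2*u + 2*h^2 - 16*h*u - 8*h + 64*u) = 1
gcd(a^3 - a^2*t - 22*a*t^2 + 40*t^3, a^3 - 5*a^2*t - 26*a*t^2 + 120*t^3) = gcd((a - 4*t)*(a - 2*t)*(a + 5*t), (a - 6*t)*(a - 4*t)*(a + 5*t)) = -a^2 - a*t + 20*t^2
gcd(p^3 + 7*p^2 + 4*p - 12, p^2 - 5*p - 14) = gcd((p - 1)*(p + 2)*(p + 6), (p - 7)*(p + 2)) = p + 2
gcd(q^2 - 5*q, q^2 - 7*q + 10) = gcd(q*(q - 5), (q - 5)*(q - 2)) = q - 5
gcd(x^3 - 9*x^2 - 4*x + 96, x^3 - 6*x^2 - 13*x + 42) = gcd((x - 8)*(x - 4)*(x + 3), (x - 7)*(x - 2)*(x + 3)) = x + 3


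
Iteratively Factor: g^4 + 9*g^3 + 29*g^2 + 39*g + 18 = (g + 2)*(g^3 + 7*g^2 + 15*g + 9) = (g + 1)*(g + 2)*(g^2 + 6*g + 9) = (g + 1)*(g + 2)*(g + 3)*(g + 3)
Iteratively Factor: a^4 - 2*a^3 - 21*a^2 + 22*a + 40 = (a + 1)*(a^3 - 3*a^2 - 18*a + 40) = (a + 1)*(a + 4)*(a^2 - 7*a + 10) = (a - 5)*(a + 1)*(a + 4)*(a - 2)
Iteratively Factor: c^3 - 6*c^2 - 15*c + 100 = (c - 5)*(c^2 - c - 20) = (c - 5)^2*(c + 4)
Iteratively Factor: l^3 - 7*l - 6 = (l + 1)*(l^2 - l - 6) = (l + 1)*(l + 2)*(l - 3)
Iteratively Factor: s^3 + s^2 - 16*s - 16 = (s + 1)*(s^2 - 16) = (s - 4)*(s + 1)*(s + 4)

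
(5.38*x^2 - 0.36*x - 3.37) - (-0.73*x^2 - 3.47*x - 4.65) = 6.11*x^2 + 3.11*x + 1.28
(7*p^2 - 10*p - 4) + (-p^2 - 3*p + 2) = 6*p^2 - 13*p - 2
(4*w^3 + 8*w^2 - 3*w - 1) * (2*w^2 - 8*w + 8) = 8*w^5 - 16*w^4 - 38*w^3 + 86*w^2 - 16*w - 8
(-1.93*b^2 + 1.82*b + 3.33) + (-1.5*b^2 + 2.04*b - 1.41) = -3.43*b^2 + 3.86*b + 1.92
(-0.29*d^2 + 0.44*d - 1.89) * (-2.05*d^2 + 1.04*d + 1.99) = 0.5945*d^4 - 1.2036*d^3 + 3.755*d^2 - 1.09*d - 3.7611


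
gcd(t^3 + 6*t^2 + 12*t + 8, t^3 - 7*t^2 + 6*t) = 1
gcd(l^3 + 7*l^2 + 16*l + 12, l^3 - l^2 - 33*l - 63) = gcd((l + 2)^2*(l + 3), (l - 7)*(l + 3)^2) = l + 3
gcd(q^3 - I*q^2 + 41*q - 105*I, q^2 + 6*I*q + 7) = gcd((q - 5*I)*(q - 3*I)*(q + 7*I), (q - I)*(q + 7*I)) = q + 7*I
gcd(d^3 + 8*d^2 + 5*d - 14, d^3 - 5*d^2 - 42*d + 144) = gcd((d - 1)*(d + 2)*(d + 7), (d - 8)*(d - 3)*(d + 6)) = 1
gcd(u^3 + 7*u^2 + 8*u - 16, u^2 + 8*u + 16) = u^2 + 8*u + 16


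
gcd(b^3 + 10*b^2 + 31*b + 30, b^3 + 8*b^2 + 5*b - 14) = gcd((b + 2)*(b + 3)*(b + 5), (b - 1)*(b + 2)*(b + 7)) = b + 2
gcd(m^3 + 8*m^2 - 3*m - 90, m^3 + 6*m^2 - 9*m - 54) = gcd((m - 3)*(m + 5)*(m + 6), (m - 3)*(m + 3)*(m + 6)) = m^2 + 3*m - 18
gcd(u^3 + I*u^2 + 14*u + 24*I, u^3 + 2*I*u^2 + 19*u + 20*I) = u - 4*I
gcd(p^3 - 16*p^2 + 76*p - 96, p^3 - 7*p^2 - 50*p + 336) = p^2 - 14*p + 48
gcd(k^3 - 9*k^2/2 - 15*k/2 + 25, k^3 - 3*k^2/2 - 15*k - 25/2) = k^2 - 5*k/2 - 25/2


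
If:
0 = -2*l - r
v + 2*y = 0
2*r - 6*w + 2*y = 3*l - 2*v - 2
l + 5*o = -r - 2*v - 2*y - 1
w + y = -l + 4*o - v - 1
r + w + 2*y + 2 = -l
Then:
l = 312/239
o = 43/239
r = -624/239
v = -142/239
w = -308/239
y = 71/239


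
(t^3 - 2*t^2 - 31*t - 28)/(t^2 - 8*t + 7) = (t^2 + 5*t + 4)/(t - 1)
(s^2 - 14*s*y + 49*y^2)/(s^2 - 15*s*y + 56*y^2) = (-s + 7*y)/(-s + 8*y)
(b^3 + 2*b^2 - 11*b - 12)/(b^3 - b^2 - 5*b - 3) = (b + 4)/(b + 1)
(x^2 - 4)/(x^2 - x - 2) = (x + 2)/(x + 1)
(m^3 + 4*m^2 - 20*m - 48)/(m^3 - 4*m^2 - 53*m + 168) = (m^3 + 4*m^2 - 20*m - 48)/(m^3 - 4*m^2 - 53*m + 168)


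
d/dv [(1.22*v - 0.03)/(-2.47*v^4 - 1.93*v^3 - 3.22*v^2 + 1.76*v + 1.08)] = (9.0402*v^4 + 4.4128*v^3 + 3.7547*v^2 - 0.1932*v + 1.3704)/(6.1009*v^8 + 9.5342*v^7 + 19.6317*v^6 + 3.7348*v^5 - 1.7604*v^4 - 15.5032*v^3 - 3.8576*v^2 + 3.8016*v + 1.1664)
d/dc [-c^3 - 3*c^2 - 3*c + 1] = -3*c^2 - 6*c - 3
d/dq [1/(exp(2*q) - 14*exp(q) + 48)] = 2*(7 - exp(q))*exp(q)/(exp(2*q) - 14*exp(q) + 48)^2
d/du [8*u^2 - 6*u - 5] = 16*u - 6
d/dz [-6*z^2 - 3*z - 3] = -12*z - 3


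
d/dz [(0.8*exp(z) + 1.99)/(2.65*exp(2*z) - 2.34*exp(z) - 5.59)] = (-2.12*exp(2*z) - 10.547*exp(z) + 0.1846)*exp(z)/(7.0225*exp(4*z) - 12.402*exp(3*z) - 24.1514*exp(2*z) + 26.1612*exp(z) + 31.2481)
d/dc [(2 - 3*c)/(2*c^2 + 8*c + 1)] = (6*c^2 - 8*c - 19)/(4*c^4 + 32*c^3 + 68*c^2 + 16*c + 1)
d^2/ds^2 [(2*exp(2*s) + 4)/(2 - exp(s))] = 2*(-exp(3*s) + 6*exp(2*s) - 18*exp(s) - 4)*exp(s)/(exp(3*s) - 6*exp(2*s) + 12*exp(s) - 8)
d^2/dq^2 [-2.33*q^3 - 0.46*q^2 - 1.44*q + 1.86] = -13.98*q - 0.92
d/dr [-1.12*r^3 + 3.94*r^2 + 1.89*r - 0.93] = -3.36*r^2 + 7.88*r + 1.89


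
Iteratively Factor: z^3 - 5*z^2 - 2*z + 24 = (z - 3)*(z^2 - 2*z - 8) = (z - 4)*(z - 3)*(z + 2)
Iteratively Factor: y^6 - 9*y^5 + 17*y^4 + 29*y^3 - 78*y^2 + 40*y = (y - 1)*(y^5 - 8*y^4 + 9*y^3 + 38*y^2 - 40*y) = (y - 4)*(y - 1)*(y^4 - 4*y^3 - 7*y^2 + 10*y) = y*(y - 4)*(y - 1)*(y^3 - 4*y^2 - 7*y + 10) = y*(y - 4)*(y - 1)^2*(y^2 - 3*y - 10) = y*(y - 5)*(y - 4)*(y - 1)^2*(y + 2)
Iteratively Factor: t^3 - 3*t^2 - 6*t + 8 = (t + 2)*(t^2 - 5*t + 4) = (t - 1)*(t + 2)*(t - 4)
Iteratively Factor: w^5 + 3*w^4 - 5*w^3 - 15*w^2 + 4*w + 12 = (w + 3)*(w^4 - 5*w^2 + 4) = (w - 1)*(w + 3)*(w^3 + w^2 - 4*w - 4) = (w - 1)*(w + 1)*(w + 3)*(w^2 - 4) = (w - 1)*(w + 1)*(w + 2)*(w + 3)*(w - 2)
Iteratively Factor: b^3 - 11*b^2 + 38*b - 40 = (b - 4)*(b^2 - 7*b + 10) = (b - 4)*(b - 2)*(b - 5)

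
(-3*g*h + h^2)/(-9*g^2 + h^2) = h/(3*g + h)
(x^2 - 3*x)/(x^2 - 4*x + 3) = x/(x - 1)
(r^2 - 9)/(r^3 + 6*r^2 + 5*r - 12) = (r - 3)/(r^2 + 3*r - 4)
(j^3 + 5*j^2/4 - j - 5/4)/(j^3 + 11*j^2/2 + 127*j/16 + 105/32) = 8*(j^2 - 1)/(8*j^2 + 34*j + 21)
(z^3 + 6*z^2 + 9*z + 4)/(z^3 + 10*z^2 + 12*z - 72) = (z^3 + 6*z^2 + 9*z + 4)/(z^3 + 10*z^2 + 12*z - 72)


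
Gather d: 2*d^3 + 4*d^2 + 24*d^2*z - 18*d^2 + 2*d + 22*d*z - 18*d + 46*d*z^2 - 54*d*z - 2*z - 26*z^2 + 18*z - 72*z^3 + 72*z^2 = 2*d^3 + d^2*(24*z - 14) + d*(46*z^2 - 32*z - 16) - 72*z^3 + 46*z^2 + 16*z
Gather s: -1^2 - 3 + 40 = 36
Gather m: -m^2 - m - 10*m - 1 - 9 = -m^2 - 11*m - 10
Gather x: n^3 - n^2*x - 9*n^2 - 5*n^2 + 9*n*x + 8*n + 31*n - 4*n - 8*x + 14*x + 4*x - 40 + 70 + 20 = n^3 - 14*n^2 + 35*n + x*(-n^2 + 9*n + 10) + 50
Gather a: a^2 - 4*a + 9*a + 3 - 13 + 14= a^2 + 5*a + 4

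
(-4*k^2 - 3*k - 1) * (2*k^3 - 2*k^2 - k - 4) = -8*k^5 + 2*k^4 + 8*k^3 + 21*k^2 + 13*k + 4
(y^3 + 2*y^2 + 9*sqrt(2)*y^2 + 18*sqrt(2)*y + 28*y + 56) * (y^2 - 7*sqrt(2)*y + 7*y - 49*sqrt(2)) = y^5 + 2*sqrt(2)*y^4 + 9*y^4 - 84*y^3 + 18*sqrt(2)*y^3 - 882*y^2 - 168*sqrt(2)*y^2 - 1764*sqrt(2)*y - 1372*y - 2744*sqrt(2)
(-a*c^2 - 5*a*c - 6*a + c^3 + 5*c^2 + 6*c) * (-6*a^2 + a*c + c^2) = 6*a^3*c^2 + 30*a^3*c + 36*a^3 - 7*a^2*c^3 - 35*a^2*c^2 - 42*a^2*c + c^5 + 5*c^4 + 6*c^3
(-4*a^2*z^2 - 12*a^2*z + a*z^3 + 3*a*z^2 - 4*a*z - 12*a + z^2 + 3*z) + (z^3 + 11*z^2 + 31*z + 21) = -4*a^2*z^2 - 12*a^2*z + a*z^3 + 3*a*z^2 - 4*a*z - 12*a + z^3 + 12*z^2 + 34*z + 21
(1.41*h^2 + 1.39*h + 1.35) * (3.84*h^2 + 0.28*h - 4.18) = 5.4144*h^4 + 5.7324*h^3 - 0.3206*h^2 - 5.4322*h - 5.643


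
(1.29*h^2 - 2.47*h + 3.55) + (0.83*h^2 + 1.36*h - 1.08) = 2.12*h^2 - 1.11*h + 2.47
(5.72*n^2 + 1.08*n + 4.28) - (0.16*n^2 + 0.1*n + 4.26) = 5.56*n^2 + 0.98*n + 0.0200000000000005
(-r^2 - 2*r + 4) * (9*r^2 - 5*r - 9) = -9*r^4 - 13*r^3 + 55*r^2 - 2*r - 36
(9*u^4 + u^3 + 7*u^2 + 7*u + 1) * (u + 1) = 9*u^5 + 10*u^4 + 8*u^3 + 14*u^2 + 8*u + 1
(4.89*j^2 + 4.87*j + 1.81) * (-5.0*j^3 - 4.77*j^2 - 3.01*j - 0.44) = -24.45*j^5 - 47.6753*j^4 - 46.9988*j^3 - 25.444*j^2 - 7.5909*j - 0.7964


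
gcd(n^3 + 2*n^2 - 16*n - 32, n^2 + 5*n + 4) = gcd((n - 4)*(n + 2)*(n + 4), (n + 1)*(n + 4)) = n + 4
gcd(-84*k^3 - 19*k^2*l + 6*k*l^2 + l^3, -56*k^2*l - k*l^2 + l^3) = 7*k + l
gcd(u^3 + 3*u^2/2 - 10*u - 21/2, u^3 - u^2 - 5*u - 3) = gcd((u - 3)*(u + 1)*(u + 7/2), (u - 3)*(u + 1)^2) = u^2 - 2*u - 3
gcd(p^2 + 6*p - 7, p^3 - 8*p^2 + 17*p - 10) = p - 1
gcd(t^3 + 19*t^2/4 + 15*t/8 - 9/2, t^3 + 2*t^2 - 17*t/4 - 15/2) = t + 3/2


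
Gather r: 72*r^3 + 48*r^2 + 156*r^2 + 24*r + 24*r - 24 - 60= 72*r^3 + 204*r^2 + 48*r - 84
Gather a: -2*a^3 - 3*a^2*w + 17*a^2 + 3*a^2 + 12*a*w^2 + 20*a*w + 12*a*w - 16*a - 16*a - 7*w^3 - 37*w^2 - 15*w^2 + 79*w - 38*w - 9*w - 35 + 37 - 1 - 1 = -2*a^3 + a^2*(20 - 3*w) + a*(12*w^2 + 32*w - 32) - 7*w^3 - 52*w^2 + 32*w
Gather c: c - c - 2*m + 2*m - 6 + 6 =0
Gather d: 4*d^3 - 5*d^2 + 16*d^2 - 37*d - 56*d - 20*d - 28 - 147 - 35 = 4*d^3 + 11*d^2 - 113*d - 210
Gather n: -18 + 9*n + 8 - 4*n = 5*n - 10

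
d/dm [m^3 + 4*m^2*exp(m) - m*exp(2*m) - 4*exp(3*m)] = 4*m^2*exp(m) + 3*m^2 - 2*m*exp(2*m) + 8*m*exp(m) - 12*exp(3*m) - exp(2*m)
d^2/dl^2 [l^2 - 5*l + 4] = 2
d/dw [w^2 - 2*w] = 2*w - 2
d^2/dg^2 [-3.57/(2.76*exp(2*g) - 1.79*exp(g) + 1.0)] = (-3.57*(5.52*exp(g) - 1.79)*(11.04*exp(g) - 3.58)*exp(g) + (39.4128*exp(g) - 6.3903)*(2.76*exp(2*g) - 1.79*exp(g) + 1.0))*exp(g)/(2.76*exp(2*g) - 1.79*exp(g) + 1.0)^3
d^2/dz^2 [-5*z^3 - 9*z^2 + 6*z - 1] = -30*z - 18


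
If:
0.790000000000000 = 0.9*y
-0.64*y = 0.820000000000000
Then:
No Solution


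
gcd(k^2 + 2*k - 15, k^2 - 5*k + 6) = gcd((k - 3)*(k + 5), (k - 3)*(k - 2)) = k - 3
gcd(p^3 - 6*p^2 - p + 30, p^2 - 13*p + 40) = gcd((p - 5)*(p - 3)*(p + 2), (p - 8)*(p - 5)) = p - 5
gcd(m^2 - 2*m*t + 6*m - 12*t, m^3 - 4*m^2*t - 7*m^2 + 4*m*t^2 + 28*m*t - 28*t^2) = -m + 2*t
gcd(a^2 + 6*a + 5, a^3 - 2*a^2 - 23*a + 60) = a + 5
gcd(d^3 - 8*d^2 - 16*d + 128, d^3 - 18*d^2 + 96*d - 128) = d - 8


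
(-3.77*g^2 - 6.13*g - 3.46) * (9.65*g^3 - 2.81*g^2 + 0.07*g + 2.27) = -36.3805*g^5 - 48.5608*g^4 - 16.4276*g^3 + 0.7356*g^2 - 14.1573*g - 7.8542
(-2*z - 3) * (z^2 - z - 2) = -2*z^3 - z^2 + 7*z + 6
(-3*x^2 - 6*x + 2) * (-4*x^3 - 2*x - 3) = 12*x^5 + 24*x^4 - 2*x^3 + 21*x^2 + 14*x - 6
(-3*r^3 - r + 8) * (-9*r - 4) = 27*r^4 + 12*r^3 + 9*r^2 - 68*r - 32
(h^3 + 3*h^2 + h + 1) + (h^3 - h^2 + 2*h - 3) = 2*h^3 + 2*h^2 + 3*h - 2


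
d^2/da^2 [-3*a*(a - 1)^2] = 12 - 18*a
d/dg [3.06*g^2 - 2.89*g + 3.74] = 6.12*g - 2.89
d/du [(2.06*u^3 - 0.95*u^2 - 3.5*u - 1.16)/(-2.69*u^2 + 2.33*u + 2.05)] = (-5.5414*u^4 + 9.5996*u^3 + 1.0405*u^2 - 10.1358*u - 4.4722)/(7.2361*u^4 - 12.5354*u^3 - 5.6001*u^2 + 9.553*u + 4.2025)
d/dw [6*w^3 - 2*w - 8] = 18*w^2 - 2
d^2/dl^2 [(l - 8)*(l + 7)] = 2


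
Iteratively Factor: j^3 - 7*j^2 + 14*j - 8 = (j - 1)*(j^2 - 6*j + 8) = (j - 2)*(j - 1)*(j - 4)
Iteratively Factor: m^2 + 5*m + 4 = (m + 1)*(m + 4)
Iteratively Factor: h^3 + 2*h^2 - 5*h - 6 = (h + 1)*(h^2 + h - 6) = (h + 1)*(h + 3)*(h - 2)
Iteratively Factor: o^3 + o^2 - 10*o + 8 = (o + 4)*(o^2 - 3*o + 2) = (o - 2)*(o + 4)*(o - 1)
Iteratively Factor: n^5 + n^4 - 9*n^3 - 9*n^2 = (n - 3)*(n^4 + 4*n^3 + 3*n^2) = n*(n - 3)*(n^3 + 4*n^2 + 3*n) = n^2*(n - 3)*(n^2 + 4*n + 3) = n^2*(n - 3)*(n + 1)*(n + 3)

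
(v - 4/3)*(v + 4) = v^2 + 8*v/3 - 16/3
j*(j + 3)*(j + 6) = j^3 + 9*j^2 + 18*j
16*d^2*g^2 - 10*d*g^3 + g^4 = g^2*(-8*d + g)*(-2*d + g)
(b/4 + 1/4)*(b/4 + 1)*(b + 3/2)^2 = b^4/16 + b^3/2 + 85*b^2/64 + 93*b/64 + 9/16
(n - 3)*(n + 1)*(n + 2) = n^3 - 7*n - 6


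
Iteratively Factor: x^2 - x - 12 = (x + 3)*(x - 4)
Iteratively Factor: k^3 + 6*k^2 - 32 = (k + 4)*(k^2 + 2*k - 8) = (k - 2)*(k + 4)*(k + 4)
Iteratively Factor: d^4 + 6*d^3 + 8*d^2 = (d)*(d^3 + 6*d^2 + 8*d) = d*(d + 4)*(d^2 + 2*d) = d*(d + 2)*(d + 4)*(d)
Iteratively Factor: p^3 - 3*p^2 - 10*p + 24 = (p - 4)*(p^2 + p - 6) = (p - 4)*(p + 3)*(p - 2)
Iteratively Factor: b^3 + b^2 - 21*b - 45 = (b - 5)*(b^2 + 6*b + 9) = (b - 5)*(b + 3)*(b + 3)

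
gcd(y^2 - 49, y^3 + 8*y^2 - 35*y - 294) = y + 7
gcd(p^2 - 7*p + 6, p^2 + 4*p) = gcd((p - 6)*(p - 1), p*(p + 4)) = 1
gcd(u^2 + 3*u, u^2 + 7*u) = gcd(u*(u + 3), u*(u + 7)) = u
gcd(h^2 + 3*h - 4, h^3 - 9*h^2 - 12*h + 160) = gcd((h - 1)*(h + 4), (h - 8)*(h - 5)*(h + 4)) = h + 4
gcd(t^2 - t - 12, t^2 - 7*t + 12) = t - 4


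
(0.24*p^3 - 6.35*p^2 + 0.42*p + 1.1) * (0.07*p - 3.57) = 0.0168*p^4 - 1.3013*p^3 + 22.6989*p^2 - 1.4224*p - 3.927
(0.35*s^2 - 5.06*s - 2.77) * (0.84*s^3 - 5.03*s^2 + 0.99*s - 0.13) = 0.294*s^5 - 6.0109*s^4 + 23.4715*s^3 + 8.8782*s^2 - 2.0845*s + 0.3601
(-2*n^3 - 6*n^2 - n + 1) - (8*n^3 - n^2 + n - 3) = -10*n^3 - 5*n^2 - 2*n + 4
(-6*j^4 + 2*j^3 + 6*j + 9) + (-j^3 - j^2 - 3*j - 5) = -6*j^4 + j^3 - j^2 + 3*j + 4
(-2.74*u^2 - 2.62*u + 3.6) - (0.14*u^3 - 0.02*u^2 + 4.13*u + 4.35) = -0.14*u^3 - 2.72*u^2 - 6.75*u - 0.75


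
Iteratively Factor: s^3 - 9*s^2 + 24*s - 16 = (s - 4)*(s^2 - 5*s + 4) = (s - 4)^2*(s - 1)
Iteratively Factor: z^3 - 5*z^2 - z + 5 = (z - 5)*(z^2 - 1) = (z - 5)*(z + 1)*(z - 1)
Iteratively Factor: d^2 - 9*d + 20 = (d - 5)*(d - 4)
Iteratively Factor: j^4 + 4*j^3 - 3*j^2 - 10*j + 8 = (j + 2)*(j^3 + 2*j^2 - 7*j + 4) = (j - 1)*(j + 2)*(j^2 + 3*j - 4) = (j - 1)^2*(j + 2)*(j + 4)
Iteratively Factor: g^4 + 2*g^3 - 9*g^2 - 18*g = (g)*(g^3 + 2*g^2 - 9*g - 18) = g*(g - 3)*(g^2 + 5*g + 6) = g*(g - 3)*(g + 3)*(g + 2)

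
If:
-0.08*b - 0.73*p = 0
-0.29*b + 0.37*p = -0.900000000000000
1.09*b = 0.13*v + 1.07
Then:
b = 2.72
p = -0.30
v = 14.60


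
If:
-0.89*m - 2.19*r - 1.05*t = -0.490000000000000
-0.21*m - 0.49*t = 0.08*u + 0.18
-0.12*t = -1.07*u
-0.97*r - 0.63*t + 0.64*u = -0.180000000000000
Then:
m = 0.01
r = 0.40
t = -0.36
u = -0.04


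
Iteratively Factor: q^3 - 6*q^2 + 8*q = (q - 4)*(q^2 - 2*q) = (q - 4)*(q - 2)*(q)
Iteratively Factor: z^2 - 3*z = (z)*(z - 3)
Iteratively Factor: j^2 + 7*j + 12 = (j + 4)*(j + 3)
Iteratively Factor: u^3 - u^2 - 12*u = (u)*(u^2 - u - 12) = u*(u + 3)*(u - 4)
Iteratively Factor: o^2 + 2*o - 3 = (o + 3)*(o - 1)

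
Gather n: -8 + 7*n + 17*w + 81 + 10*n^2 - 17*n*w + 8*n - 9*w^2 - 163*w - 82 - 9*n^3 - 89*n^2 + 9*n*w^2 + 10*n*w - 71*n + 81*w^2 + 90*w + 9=-9*n^3 - 79*n^2 + n*(9*w^2 - 7*w - 56) + 72*w^2 - 56*w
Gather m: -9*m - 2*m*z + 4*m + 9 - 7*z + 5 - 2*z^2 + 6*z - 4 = m*(-2*z - 5) - 2*z^2 - z + 10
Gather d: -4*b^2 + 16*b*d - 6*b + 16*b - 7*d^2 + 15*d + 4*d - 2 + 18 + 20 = -4*b^2 + 10*b - 7*d^2 + d*(16*b + 19) + 36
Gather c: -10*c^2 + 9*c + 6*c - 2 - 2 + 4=-10*c^2 + 15*c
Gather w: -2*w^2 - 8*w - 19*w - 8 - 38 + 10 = -2*w^2 - 27*w - 36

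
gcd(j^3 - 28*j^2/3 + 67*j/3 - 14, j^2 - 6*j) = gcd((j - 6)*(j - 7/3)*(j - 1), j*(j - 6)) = j - 6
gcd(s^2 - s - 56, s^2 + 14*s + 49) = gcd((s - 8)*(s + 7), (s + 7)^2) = s + 7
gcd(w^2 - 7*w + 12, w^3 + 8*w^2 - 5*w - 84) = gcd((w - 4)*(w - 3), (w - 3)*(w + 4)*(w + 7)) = w - 3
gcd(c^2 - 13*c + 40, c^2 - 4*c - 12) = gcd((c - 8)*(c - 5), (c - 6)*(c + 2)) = 1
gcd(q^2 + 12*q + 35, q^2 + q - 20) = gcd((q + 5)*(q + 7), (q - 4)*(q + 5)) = q + 5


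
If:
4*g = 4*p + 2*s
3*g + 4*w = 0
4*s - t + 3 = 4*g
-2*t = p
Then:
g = -4*w/3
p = 2/5 - 32*w/45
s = -56*w/45 - 4/5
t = 16*w/45 - 1/5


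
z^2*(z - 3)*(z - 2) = z^4 - 5*z^3 + 6*z^2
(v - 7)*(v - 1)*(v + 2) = v^3 - 6*v^2 - 9*v + 14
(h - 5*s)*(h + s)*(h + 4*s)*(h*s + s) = h^4*s + h^3*s - 21*h^2*s^3 - 20*h*s^4 - 21*h*s^3 - 20*s^4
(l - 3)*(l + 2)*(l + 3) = l^3 + 2*l^2 - 9*l - 18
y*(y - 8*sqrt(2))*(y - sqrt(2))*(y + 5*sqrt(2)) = y^4 - 4*sqrt(2)*y^3 - 74*y^2 + 80*sqrt(2)*y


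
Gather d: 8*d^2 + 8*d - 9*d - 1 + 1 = 8*d^2 - d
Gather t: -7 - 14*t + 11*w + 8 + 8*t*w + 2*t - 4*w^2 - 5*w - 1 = t*(8*w - 12) - 4*w^2 + 6*w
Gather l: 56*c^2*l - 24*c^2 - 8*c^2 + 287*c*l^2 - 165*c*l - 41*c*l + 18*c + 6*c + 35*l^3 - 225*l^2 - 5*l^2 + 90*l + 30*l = -32*c^2 + 24*c + 35*l^3 + l^2*(287*c - 230) + l*(56*c^2 - 206*c + 120)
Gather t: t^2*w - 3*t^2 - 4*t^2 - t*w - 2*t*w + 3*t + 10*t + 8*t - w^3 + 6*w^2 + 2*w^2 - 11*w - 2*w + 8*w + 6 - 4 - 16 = t^2*(w - 7) + t*(21 - 3*w) - w^3 + 8*w^2 - 5*w - 14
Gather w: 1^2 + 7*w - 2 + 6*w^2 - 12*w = 6*w^2 - 5*w - 1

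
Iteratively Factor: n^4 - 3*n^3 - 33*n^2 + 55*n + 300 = (n - 5)*(n^3 + 2*n^2 - 23*n - 60) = (n - 5)*(n + 4)*(n^2 - 2*n - 15) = (n - 5)^2*(n + 4)*(n + 3)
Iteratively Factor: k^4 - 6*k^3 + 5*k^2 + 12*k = (k - 3)*(k^3 - 3*k^2 - 4*k) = (k - 4)*(k - 3)*(k^2 + k) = k*(k - 4)*(k - 3)*(k + 1)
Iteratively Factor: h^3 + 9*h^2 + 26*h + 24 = (h + 3)*(h^2 + 6*h + 8) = (h + 2)*(h + 3)*(h + 4)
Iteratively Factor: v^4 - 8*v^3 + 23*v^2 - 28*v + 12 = (v - 1)*(v^3 - 7*v^2 + 16*v - 12) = (v - 2)*(v - 1)*(v^2 - 5*v + 6) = (v - 2)^2*(v - 1)*(v - 3)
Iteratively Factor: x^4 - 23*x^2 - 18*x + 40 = (x + 2)*(x^3 - 2*x^2 - 19*x + 20) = (x + 2)*(x + 4)*(x^2 - 6*x + 5) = (x - 1)*(x + 2)*(x + 4)*(x - 5)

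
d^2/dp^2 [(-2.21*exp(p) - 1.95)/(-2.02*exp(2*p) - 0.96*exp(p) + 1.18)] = (9.017684*exp(4*p) + 27.541488*exp(3*p) + 42.950856*exp(2*p) + 22.892688*exp(p) + 5.286164)*exp(p)/(8.242408*exp(6*p) + 11.751552*exp(5*p) - 8.85972*exp(4*p) - 12.8448*exp(3*p) + 5.17548*exp(2*p) + 4.010112*exp(p) - 1.643032)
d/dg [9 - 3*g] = -3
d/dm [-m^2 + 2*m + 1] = 2 - 2*m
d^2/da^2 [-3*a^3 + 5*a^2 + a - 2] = 10 - 18*a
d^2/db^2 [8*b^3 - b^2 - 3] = 48*b - 2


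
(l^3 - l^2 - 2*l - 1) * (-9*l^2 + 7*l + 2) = -9*l^5 + 16*l^4 + 13*l^3 - 7*l^2 - 11*l - 2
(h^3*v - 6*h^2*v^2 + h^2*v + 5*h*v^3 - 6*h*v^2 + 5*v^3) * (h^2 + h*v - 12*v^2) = h^5*v - 5*h^4*v^2 + h^4*v - 13*h^3*v^3 - 5*h^3*v^2 + 77*h^2*v^4 - 13*h^2*v^3 - 60*h*v^5 + 77*h*v^4 - 60*v^5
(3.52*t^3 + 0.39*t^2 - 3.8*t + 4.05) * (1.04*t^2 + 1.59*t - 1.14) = 3.6608*t^5 + 6.0024*t^4 - 7.3447*t^3 - 2.2746*t^2 + 10.7715*t - 4.617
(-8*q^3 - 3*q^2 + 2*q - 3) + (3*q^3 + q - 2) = -5*q^3 - 3*q^2 + 3*q - 5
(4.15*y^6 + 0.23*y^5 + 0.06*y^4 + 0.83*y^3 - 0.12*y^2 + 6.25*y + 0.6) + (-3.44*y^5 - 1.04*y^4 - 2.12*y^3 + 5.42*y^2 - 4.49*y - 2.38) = 4.15*y^6 - 3.21*y^5 - 0.98*y^4 - 1.29*y^3 + 5.3*y^2 + 1.76*y - 1.78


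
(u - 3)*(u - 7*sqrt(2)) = u^2 - 7*sqrt(2)*u - 3*u + 21*sqrt(2)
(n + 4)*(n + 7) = n^2 + 11*n + 28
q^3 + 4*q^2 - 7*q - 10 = (q - 2)*(q + 1)*(q + 5)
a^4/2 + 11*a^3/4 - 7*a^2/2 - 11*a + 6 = (a/2 + 1)*(a - 2)*(a - 1/2)*(a + 6)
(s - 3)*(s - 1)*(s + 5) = s^3 + s^2 - 17*s + 15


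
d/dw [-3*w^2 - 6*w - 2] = -6*w - 6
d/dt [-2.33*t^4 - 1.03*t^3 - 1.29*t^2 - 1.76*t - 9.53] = -9.32*t^3 - 3.09*t^2 - 2.58*t - 1.76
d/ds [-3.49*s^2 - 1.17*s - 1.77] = -6.98*s - 1.17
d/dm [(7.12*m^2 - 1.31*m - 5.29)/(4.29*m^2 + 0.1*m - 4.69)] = (6.3319*m^2 - 21.3974*m + 6.6729)/(18.4041*m^4 + 0.858*m^3 - 40.2302*m^2 - 0.938*m + 21.9961)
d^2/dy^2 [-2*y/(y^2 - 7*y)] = -4/(y^3 - 21*y^2 + 147*y - 343)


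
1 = 1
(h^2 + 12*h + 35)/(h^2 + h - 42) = (h + 5)/(h - 6)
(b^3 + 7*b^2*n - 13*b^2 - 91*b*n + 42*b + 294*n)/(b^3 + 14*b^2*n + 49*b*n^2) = (b^2 - 13*b + 42)/(b*(b + 7*n))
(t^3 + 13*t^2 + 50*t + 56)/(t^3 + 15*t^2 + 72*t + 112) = (t + 2)/(t + 4)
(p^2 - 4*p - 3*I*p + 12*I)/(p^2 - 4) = (p^2 - 4*p - 3*I*p + 12*I)/(p^2 - 4)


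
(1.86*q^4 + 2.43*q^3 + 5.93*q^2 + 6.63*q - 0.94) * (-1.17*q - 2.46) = -2.1762*q^5 - 7.4187*q^4 - 12.9159*q^3 - 22.3449*q^2 - 15.21*q + 2.3124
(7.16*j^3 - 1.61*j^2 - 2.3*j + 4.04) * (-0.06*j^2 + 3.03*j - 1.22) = -0.4296*j^5 + 21.7914*j^4 - 13.4755*j^3 - 5.2472*j^2 + 15.0472*j - 4.9288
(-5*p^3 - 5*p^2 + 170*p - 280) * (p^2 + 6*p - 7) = -5*p^5 - 35*p^4 + 175*p^3 + 775*p^2 - 2870*p + 1960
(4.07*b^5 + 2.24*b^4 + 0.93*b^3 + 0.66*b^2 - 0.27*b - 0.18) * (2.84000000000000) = 11.5588*b^5 + 6.3616*b^4 + 2.6412*b^3 + 1.8744*b^2 - 0.7668*b - 0.5112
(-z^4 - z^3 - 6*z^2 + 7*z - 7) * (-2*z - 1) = 2*z^5 + 3*z^4 + 13*z^3 - 8*z^2 + 7*z + 7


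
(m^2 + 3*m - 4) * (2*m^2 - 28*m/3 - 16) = 2*m^4 - 10*m^3/3 - 52*m^2 - 32*m/3 + 64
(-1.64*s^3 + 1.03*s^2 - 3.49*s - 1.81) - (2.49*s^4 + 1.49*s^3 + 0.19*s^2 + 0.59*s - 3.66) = -2.49*s^4 - 3.13*s^3 + 0.84*s^2 - 4.08*s + 1.85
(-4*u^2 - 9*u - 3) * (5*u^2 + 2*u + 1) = -20*u^4 - 53*u^3 - 37*u^2 - 15*u - 3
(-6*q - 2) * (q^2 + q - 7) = -6*q^3 - 8*q^2 + 40*q + 14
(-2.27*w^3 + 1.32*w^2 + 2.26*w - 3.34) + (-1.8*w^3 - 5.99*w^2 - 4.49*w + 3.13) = -4.07*w^3 - 4.67*w^2 - 2.23*w - 0.21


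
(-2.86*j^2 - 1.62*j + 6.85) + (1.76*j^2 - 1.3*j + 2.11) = -1.1*j^2 - 2.92*j + 8.96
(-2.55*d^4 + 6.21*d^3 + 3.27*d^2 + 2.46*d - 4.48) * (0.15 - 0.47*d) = 1.1985*d^5 - 3.3012*d^4 - 0.6054*d^3 - 0.6657*d^2 + 2.4746*d - 0.672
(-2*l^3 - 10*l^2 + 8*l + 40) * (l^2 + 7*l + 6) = -2*l^5 - 24*l^4 - 74*l^3 + 36*l^2 + 328*l + 240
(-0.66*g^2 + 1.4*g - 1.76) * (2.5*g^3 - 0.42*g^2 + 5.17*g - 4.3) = -1.65*g^5 + 3.7772*g^4 - 8.4002*g^3 + 10.8152*g^2 - 15.1192*g + 7.568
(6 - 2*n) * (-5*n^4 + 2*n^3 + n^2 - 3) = 10*n^5 - 34*n^4 + 10*n^3 + 6*n^2 + 6*n - 18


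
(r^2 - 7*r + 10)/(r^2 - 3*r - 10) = (r - 2)/(r + 2)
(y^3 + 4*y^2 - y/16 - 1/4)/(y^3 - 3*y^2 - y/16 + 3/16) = (y + 4)/(y - 3)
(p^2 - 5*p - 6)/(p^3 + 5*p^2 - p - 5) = (p - 6)/(p^2 + 4*p - 5)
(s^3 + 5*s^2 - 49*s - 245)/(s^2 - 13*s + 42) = (s^2 + 12*s + 35)/(s - 6)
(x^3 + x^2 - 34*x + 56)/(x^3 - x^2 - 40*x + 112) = (x - 2)/(x - 4)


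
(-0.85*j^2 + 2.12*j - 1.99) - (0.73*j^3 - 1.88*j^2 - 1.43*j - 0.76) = -0.73*j^3 + 1.03*j^2 + 3.55*j - 1.23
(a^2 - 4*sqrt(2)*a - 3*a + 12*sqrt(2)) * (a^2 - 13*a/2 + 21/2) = a^4 - 19*a^3/2 - 4*sqrt(2)*a^3 + 30*a^2 + 38*sqrt(2)*a^2 - 120*sqrt(2)*a - 63*a/2 + 126*sqrt(2)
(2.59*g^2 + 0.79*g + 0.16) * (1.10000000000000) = 2.849*g^2 + 0.869*g + 0.176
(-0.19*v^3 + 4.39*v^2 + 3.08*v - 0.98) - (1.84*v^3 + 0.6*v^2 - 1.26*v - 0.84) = -2.03*v^3 + 3.79*v^2 + 4.34*v - 0.14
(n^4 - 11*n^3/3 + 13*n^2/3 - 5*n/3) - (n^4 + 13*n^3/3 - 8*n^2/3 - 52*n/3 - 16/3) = -8*n^3 + 7*n^2 + 47*n/3 + 16/3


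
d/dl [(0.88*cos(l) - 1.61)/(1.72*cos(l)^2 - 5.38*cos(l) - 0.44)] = (1.5136*cos(l)^2 - 5.5384*cos(l) + 9.049)*sin(l)/(2.9584*cos(l)^4 - 18.5072*cos(l)^3 + 27.4308*cos(l)^2 + 4.7344*cos(l) + 0.1936)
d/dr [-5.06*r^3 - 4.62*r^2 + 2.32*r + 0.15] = -15.18*r^2 - 9.24*r + 2.32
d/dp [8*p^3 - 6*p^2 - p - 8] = 24*p^2 - 12*p - 1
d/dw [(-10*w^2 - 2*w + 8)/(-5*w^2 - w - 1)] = 10*(10*w + 1)/(5*w^2 + w + 1)^2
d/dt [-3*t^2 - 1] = -6*t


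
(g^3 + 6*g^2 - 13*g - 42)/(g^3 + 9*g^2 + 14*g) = (g - 3)/g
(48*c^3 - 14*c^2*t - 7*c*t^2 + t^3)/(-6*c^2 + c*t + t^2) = -8*c + t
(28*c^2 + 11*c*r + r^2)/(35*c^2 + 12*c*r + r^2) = (4*c + r)/(5*c + r)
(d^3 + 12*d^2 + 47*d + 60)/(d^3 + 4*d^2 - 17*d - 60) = (d + 4)/(d - 4)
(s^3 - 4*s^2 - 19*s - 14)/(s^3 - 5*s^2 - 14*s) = (s + 1)/s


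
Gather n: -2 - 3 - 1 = -6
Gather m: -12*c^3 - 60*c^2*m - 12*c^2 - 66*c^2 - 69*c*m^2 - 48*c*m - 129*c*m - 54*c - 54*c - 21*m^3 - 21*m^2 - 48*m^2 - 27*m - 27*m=-12*c^3 - 78*c^2 - 108*c - 21*m^3 + m^2*(-69*c - 69) + m*(-60*c^2 - 177*c - 54)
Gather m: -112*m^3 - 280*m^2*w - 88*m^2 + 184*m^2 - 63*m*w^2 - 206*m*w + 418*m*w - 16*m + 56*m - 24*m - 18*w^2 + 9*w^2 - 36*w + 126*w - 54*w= -112*m^3 + m^2*(96 - 280*w) + m*(-63*w^2 + 212*w + 16) - 9*w^2 + 36*w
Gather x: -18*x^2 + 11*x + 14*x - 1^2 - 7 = -18*x^2 + 25*x - 8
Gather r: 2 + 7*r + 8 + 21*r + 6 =28*r + 16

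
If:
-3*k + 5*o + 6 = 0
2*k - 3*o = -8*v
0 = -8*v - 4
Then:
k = 2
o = 0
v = -1/2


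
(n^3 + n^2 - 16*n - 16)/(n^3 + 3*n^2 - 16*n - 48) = (n + 1)/(n + 3)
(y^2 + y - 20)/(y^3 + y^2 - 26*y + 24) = (y + 5)/(y^2 + 5*y - 6)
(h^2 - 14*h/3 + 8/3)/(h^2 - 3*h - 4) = (h - 2/3)/(h + 1)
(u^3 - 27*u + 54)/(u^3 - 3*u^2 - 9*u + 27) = (u + 6)/(u + 3)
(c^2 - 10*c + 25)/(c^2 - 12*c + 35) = (c - 5)/(c - 7)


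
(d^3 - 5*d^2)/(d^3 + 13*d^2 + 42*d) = d*(d - 5)/(d^2 + 13*d + 42)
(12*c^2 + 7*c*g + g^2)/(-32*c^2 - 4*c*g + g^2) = (-3*c - g)/(8*c - g)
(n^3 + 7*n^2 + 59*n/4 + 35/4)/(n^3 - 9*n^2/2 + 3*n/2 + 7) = (4*n^2 + 24*n + 35)/(2*(2*n^2 - 11*n + 14))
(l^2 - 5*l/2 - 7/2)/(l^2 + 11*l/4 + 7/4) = 2*(2*l - 7)/(4*l + 7)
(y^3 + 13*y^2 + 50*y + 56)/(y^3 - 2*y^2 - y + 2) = (y^3 + 13*y^2 + 50*y + 56)/(y^3 - 2*y^2 - y + 2)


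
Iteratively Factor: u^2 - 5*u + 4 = (u - 4)*(u - 1)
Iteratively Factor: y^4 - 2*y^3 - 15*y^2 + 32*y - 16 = (y + 4)*(y^3 - 6*y^2 + 9*y - 4) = (y - 4)*(y + 4)*(y^2 - 2*y + 1) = (y - 4)*(y - 1)*(y + 4)*(y - 1)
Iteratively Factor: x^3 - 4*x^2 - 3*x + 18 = (x - 3)*(x^2 - x - 6) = (x - 3)*(x + 2)*(x - 3)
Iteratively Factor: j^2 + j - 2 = (j + 2)*(j - 1)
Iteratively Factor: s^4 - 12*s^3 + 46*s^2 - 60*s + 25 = (s - 5)*(s^3 - 7*s^2 + 11*s - 5) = (s - 5)*(s - 1)*(s^2 - 6*s + 5) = (s - 5)*(s - 1)^2*(s - 5)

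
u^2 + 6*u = u*(u + 6)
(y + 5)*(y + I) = y^2 + 5*y + I*y + 5*I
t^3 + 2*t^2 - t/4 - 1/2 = (t - 1/2)*(t + 1/2)*(t + 2)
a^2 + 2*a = a*(a + 2)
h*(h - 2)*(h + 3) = h^3 + h^2 - 6*h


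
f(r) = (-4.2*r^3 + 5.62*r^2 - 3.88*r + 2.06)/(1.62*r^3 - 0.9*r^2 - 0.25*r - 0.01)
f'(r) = (-12.6*r^2 + 11.24*r - 3.88)/(1.62*r^3 - 0.9*r^2 - 0.25*r - 0.01) + (-4.86*r^2 + 1.8*r + 0.25)*(-4.2*r^3 + 5.62*r^2 - 3.88*r + 2.06)/(1.62*r^3 - 0.9*r^2 - 0.25*r - 0.01)^2 = (-5.3244*r^4 + 14.6712*r^3 - 14.7826*r^2 + 3.5956*r + 0.5538)/(2.6244*r^6 - 2.916*r^5 + 0.4176*r^3 + 0.0805*r^2 + 0.005*r + 0.0001)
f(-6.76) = -2.93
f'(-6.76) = -0.06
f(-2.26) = -3.87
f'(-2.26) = -0.76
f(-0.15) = 1561.08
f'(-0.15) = -116563.92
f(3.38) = -2.12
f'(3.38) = -0.11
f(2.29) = -1.96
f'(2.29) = -0.19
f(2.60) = -2.02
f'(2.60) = -0.16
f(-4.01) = -3.21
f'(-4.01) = -0.19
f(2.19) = -1.94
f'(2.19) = -0.21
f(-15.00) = -2.74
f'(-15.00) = -0.01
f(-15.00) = -2.74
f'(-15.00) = -0.01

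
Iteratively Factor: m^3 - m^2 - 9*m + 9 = (m - 3)*(m^2 + 2*m - 3) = (m - 3)*(m - 1)*(m + 3)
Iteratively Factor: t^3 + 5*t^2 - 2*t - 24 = (t - 2)*(t^2 + 7*t + 12) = (t - 2)*(t + 4)*(t + 3)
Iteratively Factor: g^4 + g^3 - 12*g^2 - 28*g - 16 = (g + 2)*(g^3 - g^2 - 10*g - 8) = (g - 4)*(g + 2)*(g^2 + 3*g + 2) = (g - 4)*(g + 2)^2*(g + 1)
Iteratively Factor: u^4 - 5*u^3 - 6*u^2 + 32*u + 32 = (u - 4)*(u^3 - u^2 - 10*u - 8) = (u - 4)^2*(u^2 + 3*u + 2) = (u - 4)^2*(u + 2)*(u + 1)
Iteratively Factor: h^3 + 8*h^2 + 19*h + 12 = (h + 1)*(h^2 + 7*h + 12) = (h + 1)*(h + 3)*(h + 4)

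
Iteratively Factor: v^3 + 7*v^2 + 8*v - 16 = (v + 4)*(v^2 + 3*v - 4) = (v + 4)^2*(v - 1)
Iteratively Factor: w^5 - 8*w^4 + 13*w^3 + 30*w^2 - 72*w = (w - 4)*(w^4 - 4*w^3 - 3*w^2 + 18*w) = (w - 4)*(w - 3)*(w^3 - w^2 - 6*w) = (w - 4)*(w - 3)^2*(w^2 + 2*w) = w*(w - 4)*(w - 3)^2*(w + 2)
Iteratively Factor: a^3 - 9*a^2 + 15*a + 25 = (a - 5)*(a^2 - 4*a - 5) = (a - 5)*(a + 1)*(a - 5)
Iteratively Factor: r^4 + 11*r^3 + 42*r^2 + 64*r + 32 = (r + 4)*(r^3 + 7*r^2 + 14*r + 8) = (r + 4)^2*(r^2 + 3*r + 2) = (r + 2)*(r + 4)^2*(r + 1)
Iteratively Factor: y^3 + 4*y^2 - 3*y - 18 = (y - 2)*(y^2 + 6*y + 9) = (y - 2)*(y + 3)*(y + 3)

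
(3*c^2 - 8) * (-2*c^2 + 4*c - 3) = -6*c^4 + 12*c^3 + 7*c^2 - 32*c + 24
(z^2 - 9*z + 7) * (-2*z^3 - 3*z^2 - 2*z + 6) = -2*z^5 + 15*z^4 + 11*z^3 + 3*z^2 - 68*z + 42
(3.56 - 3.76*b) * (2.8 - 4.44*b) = 16.6944*b^2 - 26.3344*b + 9.968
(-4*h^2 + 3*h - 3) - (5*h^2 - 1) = -9*h^2 + 3*h - 2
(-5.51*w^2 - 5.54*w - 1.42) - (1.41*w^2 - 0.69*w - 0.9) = -6.92*w^2 - 4.85*w - 0.52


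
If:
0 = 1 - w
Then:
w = 1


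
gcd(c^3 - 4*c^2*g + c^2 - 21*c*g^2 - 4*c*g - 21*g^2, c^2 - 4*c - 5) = c + 1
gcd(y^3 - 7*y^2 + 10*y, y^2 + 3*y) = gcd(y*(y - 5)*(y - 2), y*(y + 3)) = y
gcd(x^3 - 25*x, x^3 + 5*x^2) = x^2 + 5*x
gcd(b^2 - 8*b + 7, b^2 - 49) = b - 7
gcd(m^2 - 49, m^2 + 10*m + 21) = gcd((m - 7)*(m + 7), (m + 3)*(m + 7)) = m + 7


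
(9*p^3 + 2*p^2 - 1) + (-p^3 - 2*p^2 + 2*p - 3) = 8*p^3 + 2*p - 4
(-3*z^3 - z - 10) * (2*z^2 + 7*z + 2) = -6*z^5 - 21*z^4 - 8*z^3 - 27*z^2 - 72*z - 20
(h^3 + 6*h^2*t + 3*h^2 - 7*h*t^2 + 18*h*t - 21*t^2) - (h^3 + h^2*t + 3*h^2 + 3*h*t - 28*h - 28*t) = 5*h^2*t - 7*h*t^2 + 15*h*t + 28*h - 21*t^2 + 28*t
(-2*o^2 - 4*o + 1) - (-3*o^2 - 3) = o^2 - 4*o + 4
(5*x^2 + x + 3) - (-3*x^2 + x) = 8*x^2 + 3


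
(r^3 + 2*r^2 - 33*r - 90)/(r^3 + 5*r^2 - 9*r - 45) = (r - 6)/(r - 3)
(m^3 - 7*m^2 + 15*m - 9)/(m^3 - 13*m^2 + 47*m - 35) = (m^2 - 6*m + 9)/(m^2 - 12*m + 35)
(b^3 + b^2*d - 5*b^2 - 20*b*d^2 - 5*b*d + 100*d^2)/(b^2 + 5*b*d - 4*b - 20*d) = (b^2 - 4*b*d - 5*b + 20*d)/(b - 4)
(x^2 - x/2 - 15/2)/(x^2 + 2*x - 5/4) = 2*(x - 3)/(2*x - 1)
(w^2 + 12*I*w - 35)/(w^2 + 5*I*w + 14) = (w + 5*I)/(w - 2*I)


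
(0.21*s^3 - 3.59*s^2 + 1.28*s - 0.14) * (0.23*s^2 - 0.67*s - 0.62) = 0.0483*s^5 - 0.9664*s^4 + 2.5695*s^3 + 1.336*s^2 - 0.6998*s + 0.0868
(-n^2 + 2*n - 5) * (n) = -n^3 + 2*n^2 - 5*n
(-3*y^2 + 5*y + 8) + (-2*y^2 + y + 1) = -5*y^2 + 6*y + 9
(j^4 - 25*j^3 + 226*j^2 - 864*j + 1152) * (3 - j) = -j^5 + 28*j^4 - 301*j^3 + 1542*j^2 - 3744*j + 3456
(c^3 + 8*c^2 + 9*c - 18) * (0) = 0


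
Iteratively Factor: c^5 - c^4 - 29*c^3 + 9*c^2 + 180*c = (c + 3)*(c^4 - 4*c^3 - 17*c^2 + 60*c) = (c + 3)*(c + 4)*(c^3 - 8*c^2 + 15*c) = c*(c + 3)*(c + 4)*(c^2 - 8*c + 15) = c*(c - 3)*(c + 3)*(c + 4)*(c - 5)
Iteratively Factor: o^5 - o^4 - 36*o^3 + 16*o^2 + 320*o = (o)*(o^4 - o^3 - 36*o^2 + 16*o + 320) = o*(o + 4)*(o^3 - 5*o^2 - 16*o + 80) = o*(o - 5)*(o + 4)*(o^2 - 16) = o*(o - 5)*(o - 4)*(o + 4)*(o + 4)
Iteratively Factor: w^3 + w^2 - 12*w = (w - 3)*(w^2 + 4*w) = w*(w - 3)*(w + 4)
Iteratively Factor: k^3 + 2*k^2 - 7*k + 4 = (k + 4)*(k^2 - 2*k + 1) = (k - 1)*(k + 4)*(k - 1)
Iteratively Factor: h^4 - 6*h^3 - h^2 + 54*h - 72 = (h + 3)*(h^3 - 9*h^2 + 26*h - 24) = (h - 4)*(h + 3)*(h^2 - 5*h + 6) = (h - 4)*(h - 2)*(h + 3)*(h - 3)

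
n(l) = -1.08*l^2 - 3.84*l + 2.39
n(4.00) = -30.25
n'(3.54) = -11.49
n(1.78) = -7.87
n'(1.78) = -7.68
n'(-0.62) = -2.50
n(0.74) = -1.04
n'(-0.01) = -3.82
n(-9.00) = -50.53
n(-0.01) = 2.43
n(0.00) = 2.39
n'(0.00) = -3.84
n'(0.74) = -5.44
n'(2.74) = -9.76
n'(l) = -2.16*l - 3.84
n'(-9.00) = 15.60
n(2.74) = -16.24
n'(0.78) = -5.52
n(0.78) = -1.26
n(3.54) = -24.74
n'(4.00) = -12.48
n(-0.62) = 4.36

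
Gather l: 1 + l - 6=l - 5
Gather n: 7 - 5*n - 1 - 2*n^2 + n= -2*n^2 - 4*n + 6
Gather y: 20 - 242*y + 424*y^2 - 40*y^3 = -40*y^3 + 424*y^2 - 242*y + 20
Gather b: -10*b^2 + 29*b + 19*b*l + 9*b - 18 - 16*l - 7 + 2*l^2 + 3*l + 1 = -10*b^2 + b*(19*l + 38) + 2*l^2 - 13*l - 24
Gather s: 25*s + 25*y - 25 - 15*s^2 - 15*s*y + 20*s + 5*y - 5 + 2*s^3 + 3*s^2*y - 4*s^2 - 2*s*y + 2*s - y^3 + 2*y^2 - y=2*s^3 + s^2*(3*y - 19) + s*(47 - 17*y) - y^3 + 2*y^2 + 29*y - 30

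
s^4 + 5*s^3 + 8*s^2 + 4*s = s*(s + 1)*(s + 2)^2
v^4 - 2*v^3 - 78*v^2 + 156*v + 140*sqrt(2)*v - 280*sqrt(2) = (v - 2)*(v - 5*sqrt(2))*(v - 2*sqrt(2))*(v + 7*sqrt(2))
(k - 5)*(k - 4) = k^2 - 9*k + 20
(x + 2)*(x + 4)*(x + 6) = x^3 + 12*x^2 + 44*x + 48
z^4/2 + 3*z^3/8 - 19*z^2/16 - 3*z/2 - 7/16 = (z/2 + 1/4)*(z - 7/4)*(z + 1)^2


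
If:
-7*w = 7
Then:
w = -1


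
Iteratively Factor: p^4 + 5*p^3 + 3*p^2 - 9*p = (p + 3)*(p^3 + 2*p^2 - 3*p) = (p + 3)^2*(p^2 - p) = p*(p + 3)^2*(p - 1)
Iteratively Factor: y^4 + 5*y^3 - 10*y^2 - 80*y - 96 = (y - 4)*(y^3 + 9*y^2 + 26*y + 24) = (y - 4)*(y + 3)*(y^2 + 6*y + 8) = (y - 4)*(y + 2)*(y + 3)*(y + 4)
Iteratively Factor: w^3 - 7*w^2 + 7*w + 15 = (w + 1)*(w^2 - 8*w + 15) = (w - 5)*(w + 1)*(w - 3)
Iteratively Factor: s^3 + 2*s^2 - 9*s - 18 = (s + 2)*(s^2 - 9) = (s - 3)*(s + 2)*(s + 3)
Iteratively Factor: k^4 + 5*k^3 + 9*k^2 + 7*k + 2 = (k + 1)*(k^3 + 4*k^2 + 5*k + 2) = (k + 1)^2*(k^2 + 3*k + 2) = (k + 1)^2*(k + 2)*(k + 1)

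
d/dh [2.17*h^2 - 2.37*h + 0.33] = 4.34*h - 2.37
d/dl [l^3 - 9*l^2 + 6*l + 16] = 3*l^2 - 18*l + 6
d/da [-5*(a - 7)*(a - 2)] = 45 - 10*a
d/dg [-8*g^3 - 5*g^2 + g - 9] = -24*g^2 - 10*g + 1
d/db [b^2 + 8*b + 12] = 2*b + 8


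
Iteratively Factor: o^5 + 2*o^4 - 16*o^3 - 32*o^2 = (o + 4)*(o^4 - 2*o^3 - 8*o^2) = (o - 4)*(o + 4)*(o^3 + 2*o^2) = o*(o - 4)*(o + 4)*(o^2 + 2*o) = o*(o - 4)*(o + 2)*(o + 4)*(o)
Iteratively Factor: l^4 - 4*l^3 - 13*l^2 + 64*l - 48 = (l - 1)*(l^3 - 3*l^2 - 16*l + 48) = (l - 3)*(l - 1)*(l^2 - 16) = (l - 3)*(l - 1)*(l + 4)*(l - 4)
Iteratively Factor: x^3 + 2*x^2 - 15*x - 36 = (x + 3)*(x^2 - x - 12) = (x - 4)*(x + 3)*(x + 3)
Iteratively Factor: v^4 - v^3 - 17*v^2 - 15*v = (v)*(v^3 - v^2 - 17*v - 15) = v*(v + 3)*(v^2 - 4*v - 5) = v*(v + 1)*(v + 3)*(v - 5)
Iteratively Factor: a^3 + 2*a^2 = (a)*(a^2 + 2*a) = a*(a + 2)*(a)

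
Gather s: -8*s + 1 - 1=-8*s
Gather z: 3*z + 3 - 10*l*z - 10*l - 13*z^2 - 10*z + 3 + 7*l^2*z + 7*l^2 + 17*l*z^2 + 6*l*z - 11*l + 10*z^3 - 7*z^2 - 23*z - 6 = 7*l^2 - 21*l + 10*z^3 + z^2*(17*l - 20) + z*(7*l^2 - 4*l - 30)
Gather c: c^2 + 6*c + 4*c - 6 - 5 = c^2 + 10*c - 11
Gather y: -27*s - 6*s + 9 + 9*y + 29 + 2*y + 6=-33*s + 11*y + 44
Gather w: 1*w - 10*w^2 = -10*w^2 + w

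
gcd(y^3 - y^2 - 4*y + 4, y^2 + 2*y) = y + 2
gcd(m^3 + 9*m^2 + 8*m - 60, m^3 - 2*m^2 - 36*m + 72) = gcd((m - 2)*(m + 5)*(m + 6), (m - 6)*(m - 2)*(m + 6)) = m^2 + 4*m - 12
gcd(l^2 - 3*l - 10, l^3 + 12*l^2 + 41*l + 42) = l + 2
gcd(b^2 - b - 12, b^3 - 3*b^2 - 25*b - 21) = b + 3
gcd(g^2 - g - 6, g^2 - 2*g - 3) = g - 3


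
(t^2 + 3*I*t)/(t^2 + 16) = t*(t + 3*I)/(t^2 + 16)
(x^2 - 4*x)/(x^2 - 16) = x/(x + 4)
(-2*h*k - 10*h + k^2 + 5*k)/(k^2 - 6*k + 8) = (-2*h*k - 10*h + k^2 + 5*k)/(k^2 - 6*k + 8)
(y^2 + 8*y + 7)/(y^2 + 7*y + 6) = (y + 7)/(y + 6)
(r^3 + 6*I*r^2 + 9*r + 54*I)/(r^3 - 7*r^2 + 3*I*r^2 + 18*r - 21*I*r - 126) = (r + 3*I)/(r - 7)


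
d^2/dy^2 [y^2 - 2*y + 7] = 2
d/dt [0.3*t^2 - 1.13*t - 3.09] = 0.6*t - 1.13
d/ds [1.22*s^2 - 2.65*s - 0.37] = 2.44*s - 2.65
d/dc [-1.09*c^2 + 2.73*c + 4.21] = 2.73 - 2.18*c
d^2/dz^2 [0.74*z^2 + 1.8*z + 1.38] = 1.48000000000000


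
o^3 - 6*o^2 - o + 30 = (o - 5)*(o - 3)*(o + 2)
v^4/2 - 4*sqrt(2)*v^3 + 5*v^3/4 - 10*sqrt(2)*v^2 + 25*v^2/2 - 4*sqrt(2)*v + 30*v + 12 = (v/2 + 1)*(v + 1/2)*(v - 6*sqrt(2))*(v - 2*sqrt(2))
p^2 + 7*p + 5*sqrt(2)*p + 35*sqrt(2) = (p + 7)*(p + 5*sqrt(2))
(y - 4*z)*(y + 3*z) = y^2 - y*z - 12*z^2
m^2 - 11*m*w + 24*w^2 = (m - 8*w)*(m - 3*w)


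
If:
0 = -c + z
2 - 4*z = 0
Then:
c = 1/2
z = 1/2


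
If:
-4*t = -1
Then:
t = 1/4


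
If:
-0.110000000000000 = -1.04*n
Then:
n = 0.11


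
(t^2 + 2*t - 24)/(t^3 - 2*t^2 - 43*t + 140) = (t + 6)/(t^2 + 2*t - 35)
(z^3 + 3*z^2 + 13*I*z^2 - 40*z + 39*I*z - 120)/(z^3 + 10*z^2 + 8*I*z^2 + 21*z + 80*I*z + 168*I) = (z + 5*I)/(z + 7)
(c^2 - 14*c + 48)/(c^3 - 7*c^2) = (c^2 - 14*c + 48)/(c^2*(c - 7))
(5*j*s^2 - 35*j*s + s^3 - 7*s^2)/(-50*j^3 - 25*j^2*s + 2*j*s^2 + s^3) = s*(s - 7)/(-10*j^2 - 3*j*s + s^2)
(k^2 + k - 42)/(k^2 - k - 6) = (-k^2 - k + 42)/(-k^2 + k + 6)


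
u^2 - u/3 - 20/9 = (u - 5/3)*(u + 4/3)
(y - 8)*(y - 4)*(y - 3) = y^3 - 15*y^2 + 68*y - 96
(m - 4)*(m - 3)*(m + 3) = m^3 - 4*m^2 - 9*m + 36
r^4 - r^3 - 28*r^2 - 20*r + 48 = (r - 6)*(r - 1)*(r + 2)*(r + 4)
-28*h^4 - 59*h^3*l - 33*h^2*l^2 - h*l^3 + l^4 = (-7*h + l)*(h + l)^2*(4*h + l)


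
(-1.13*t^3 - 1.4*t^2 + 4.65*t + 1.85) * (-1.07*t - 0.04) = 1.2091*t^4 + 1.5432*t^3 - 4.9195*t^2 - 2.1655*t - 0.074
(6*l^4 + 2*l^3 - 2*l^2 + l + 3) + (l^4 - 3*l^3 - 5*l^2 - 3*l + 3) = 7*l^4 - l^3 - 7*l^2 - 2*l + 6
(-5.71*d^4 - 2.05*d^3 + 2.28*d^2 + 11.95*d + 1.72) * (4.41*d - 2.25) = -25.1811*d^5 + 3.807*d^4 + 14.6673*d^3 + 47.5695*d^2 - 19.3023*d - 3.87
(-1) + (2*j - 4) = 2*j - 5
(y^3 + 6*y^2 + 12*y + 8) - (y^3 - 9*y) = 6*y^2 + 21*y + 8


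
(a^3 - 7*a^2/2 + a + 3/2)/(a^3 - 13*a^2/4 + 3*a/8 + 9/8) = 4*(a - 1)/(4*a - 3)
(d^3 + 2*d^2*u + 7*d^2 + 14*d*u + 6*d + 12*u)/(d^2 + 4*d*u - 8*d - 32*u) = (d^3 + 2*d^2*u + 7*d^2 + 14*d*u + 6*d + 12*u)/(d^2 + 4*d*u - 8*d - 32*u)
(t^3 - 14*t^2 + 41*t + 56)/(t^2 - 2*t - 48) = (t^2 - 6*t - 7)/(t + 6)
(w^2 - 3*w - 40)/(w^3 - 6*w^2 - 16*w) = (w + 5)/(w*(w + 2))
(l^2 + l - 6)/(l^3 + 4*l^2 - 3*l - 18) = 1/(l + 3)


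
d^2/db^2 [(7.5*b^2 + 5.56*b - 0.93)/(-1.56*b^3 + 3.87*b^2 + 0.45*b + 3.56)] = (-36.504*b^6 - 81.184896*b^5 + 196.969968*b^4 - 821.188404*b^3 + 329.09175*b^2 + 500.31405*b - 197.538702)/(3.796416*b^9 - 28.254096*b^8 + 66.806532*b^7 - 67.651011*b^6 + 109.683477*b^5 - 147.309597*b^4 + 22.022883*b^3 - 149.303196*b^2 - 17.10936*b - 45.118016)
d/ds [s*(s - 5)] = 2*s - 5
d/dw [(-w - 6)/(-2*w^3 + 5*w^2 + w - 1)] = (2*w^3 - 5*w^2 - w + (w + 6)*(-6*w^2 + 10*w + 1) + 1)/(2*w^3 - 5*w^2 - w + 1)^2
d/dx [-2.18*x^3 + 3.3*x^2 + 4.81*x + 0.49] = -6.54*x^2 + 6.6*x + 4.81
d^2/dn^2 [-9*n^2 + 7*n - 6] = -18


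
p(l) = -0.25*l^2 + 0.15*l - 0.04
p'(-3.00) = 1.65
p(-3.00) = -2.74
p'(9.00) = -4.35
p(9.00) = -18.94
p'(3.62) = -1.66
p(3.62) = -2.77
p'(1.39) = -0.54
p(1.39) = -0.31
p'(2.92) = -1.31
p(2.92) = -1.73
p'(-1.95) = 1.12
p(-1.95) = -1.28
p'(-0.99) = 0.64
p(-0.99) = -0.43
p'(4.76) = -2.23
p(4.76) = -4.99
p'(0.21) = 0.04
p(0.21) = -0.02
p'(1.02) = -0.36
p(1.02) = -0.15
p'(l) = 0.15 - 0.5*l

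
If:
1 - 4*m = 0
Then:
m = 1/4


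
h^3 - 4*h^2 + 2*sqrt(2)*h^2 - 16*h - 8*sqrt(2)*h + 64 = (h - 4)*(h - 2*sqrt(2))*(h + 4*sqrt(2))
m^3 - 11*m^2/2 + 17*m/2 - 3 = (m - 3)*(m - 2)*(m - 1/2)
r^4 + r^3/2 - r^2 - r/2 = r*(r - 1)*(r + 1/2)*(r + 1)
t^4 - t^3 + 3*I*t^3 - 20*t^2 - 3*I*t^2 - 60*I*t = t*(t - 5)*(t + 4)*(t + 3*I)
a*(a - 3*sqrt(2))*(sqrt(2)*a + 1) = sqrt(2)*a^3 - 5*a^2 - 3*sqrt(2)*a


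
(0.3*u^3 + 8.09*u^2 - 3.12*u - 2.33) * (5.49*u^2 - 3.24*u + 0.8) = 1.647*u^5 + 43.4421*u^4 - 43.1004*u^3 + 3.7891*u^2 + 5.0532*u - 1.864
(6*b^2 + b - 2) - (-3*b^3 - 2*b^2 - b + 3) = 3*b^3 + 8*b^2 + 2*b - 5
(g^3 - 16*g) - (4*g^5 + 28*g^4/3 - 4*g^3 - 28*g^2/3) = -4*g^5 - 28*g^4/3 + 5*g^3 + 28*g^2/3 - 16*g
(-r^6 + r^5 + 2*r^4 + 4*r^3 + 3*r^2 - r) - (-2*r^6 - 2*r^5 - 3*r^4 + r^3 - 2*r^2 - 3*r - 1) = r^6 + 3*r^5 + 5*r^4 + 3*r^3 + 5*r^2 + 2*r + 1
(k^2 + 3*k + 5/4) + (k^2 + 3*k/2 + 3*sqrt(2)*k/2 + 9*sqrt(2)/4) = 2*k^2 + 3*sqrt(2)*k/2 + 9*k/2 + 5/4 + 9*sqrt(2)/4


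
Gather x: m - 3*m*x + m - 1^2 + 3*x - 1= 2*m + x*(3 - 3*m) - 2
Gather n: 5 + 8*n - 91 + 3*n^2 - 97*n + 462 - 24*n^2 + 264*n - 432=-21*n^2 + 175*n - 56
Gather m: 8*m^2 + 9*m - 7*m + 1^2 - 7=8*m^2 + 2*m - 6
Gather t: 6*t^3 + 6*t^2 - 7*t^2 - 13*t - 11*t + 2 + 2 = 6*t^3 - t^2 - 24*t + 4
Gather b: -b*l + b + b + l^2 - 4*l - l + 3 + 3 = b*(2 - l) + l^2 - 5*l + 6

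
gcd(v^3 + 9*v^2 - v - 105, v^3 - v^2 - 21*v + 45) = v^2 + 2*v - 15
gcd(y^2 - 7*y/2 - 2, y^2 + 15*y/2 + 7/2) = y + 1/2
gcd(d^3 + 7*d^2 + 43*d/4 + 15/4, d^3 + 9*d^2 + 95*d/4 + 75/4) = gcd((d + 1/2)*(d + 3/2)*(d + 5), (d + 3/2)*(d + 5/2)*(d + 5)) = d^2 + 13*d/2 + 15/2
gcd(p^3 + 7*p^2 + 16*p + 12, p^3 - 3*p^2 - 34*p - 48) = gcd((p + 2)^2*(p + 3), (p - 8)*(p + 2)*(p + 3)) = p^2 + 5*p + 6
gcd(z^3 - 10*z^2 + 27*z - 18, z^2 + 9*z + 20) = 1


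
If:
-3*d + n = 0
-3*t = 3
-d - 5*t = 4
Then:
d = 1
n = 3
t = -1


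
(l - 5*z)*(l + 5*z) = l^2 - 25*z^2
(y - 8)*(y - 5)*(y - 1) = y^3 - 14*y^2 + 53*y - 40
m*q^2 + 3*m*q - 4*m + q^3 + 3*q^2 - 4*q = (m + q)*(q - 1)*(q + 4)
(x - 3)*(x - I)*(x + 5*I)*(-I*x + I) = -I*x^4 + 4*x^3 + 4*I*x^3 - 16*x^2 - 8*I*x^2 + 12*x + 20*I*x - 15*I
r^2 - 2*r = r*(r - 2)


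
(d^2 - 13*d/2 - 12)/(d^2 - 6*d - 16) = (d + 3/2)/(d + 2)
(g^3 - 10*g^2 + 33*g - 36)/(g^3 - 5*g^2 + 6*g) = (g^2 - 7*g + 12)/(g*(g - 2))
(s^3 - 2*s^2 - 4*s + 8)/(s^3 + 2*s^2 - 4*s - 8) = (s - 2)/(s + 2)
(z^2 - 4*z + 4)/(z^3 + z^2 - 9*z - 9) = (z^2 - 4*z + 4)/(z^3 + z^2 - 9*z - 9)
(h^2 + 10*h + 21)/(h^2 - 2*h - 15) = (h + 7)/(h - 5)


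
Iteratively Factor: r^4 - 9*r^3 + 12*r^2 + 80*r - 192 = (r + 3)*(r^3 - 12*r^2 + 48*r - 64) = (r - 4)*(r + 3)*(r^2 - 8*r + 16) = (r - 4)^2*(r + 3)*(r - 4)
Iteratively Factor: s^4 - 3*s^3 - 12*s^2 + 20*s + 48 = (s + 2)*(s^3 - 5*s^2 - 2*s + 24) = (s + 2)^2*(s^2 - 7*s + 12) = (s - 4)*(s + 2)^2*(s - 3)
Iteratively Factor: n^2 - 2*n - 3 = (n - 3)*(n + 1)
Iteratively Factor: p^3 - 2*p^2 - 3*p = (p)*(p^2 - 2*p - 3) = p*(p + 1)*(p - 3)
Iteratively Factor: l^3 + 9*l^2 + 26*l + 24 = (l + 3)*(l^2 + 6*l + 8) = (l + 2)*(l + 3)*(l + 4)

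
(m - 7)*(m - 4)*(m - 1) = m^3 - 12*m^2 + 39*m - 28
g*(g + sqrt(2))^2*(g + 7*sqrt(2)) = g^4 + 9*sqrt(2)*g^3 + 30*g^2 + 14*sqrt(2)*g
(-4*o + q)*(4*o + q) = -16*o^2 + q^2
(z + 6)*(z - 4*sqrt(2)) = z^2 - 4*sqrt(2)*z + 6*z - 24*sqrt(2)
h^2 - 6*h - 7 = (h - 7)*(h + 1)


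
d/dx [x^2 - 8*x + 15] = 2*x - 8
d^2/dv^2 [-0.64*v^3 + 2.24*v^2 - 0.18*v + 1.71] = 4.48 - 3.84*v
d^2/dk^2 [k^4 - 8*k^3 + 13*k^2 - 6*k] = 12*k^2 - 48*k + 26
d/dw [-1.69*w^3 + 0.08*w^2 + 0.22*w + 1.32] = -5.07*w^2 + 0.16*w + 0.22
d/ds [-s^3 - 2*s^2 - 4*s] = -3*s^2 - 4*s - 4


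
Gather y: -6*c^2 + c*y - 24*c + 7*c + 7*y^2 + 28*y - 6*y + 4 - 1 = -6*c^2 - 17*c + 7*y^2 + y*(c + 22) + 3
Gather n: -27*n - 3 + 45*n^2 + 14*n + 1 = 45*n^2 - 13*n - 2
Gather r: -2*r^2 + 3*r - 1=-2*r^2 + 3*r - 1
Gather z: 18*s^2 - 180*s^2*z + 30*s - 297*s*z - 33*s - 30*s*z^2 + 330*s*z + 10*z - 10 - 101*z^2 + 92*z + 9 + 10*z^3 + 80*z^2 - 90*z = 18*s^2 - 3*s + 10*z^3 + z^2*(-30*s - 21) + z*(-180*s^2 + 33*s + 12) - 1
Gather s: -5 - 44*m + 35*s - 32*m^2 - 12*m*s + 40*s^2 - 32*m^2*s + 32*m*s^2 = -32*m^2 - 44*m + s^2*(32*m + 40) + s*(-32*m^2 - 12*m + 35) - 5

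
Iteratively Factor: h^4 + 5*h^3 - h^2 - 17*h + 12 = (h - 1)*(h^3 + 6*h^2 + 5*h - 12) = (h - 1)*(h + 3)*(h^2 + 3*h - 4) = (h - 1)^2*(h + 3)*(h + 4)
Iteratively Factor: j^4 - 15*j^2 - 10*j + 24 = (j + 3)*(j^3 - 3*j^2 - 6*j + 8) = (j - 1)*(j + 3)*(j^2 - 2*j - 8) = (j - 4)*(j - 1)*(j + 3)*(j + 2)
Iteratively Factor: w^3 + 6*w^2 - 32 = (w - 2)*(w^2 + 8*w + 16) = (w - 2)*(w + 4)*(w + 4)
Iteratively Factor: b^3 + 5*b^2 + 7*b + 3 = (b + 1)*(b^2 + 4*b + 3) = (b + 1)*(b + 3)*(b + 1)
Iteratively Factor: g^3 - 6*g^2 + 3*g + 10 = (g - 5)*(g^2 - g - 2) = (g - 5)*(g - 2)*(g + 1)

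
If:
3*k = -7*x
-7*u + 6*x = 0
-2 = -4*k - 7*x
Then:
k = 2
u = -36/49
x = -6/7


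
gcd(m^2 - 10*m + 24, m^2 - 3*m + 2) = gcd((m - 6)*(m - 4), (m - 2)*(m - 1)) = 1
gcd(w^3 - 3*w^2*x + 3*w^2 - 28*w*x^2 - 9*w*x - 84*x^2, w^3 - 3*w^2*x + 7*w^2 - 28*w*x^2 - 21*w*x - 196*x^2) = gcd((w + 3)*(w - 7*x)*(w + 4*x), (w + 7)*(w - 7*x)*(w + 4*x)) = -w^2 + 3*w*x + 28*x^2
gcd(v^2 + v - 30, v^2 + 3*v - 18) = v + 6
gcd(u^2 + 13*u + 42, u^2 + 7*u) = u + 7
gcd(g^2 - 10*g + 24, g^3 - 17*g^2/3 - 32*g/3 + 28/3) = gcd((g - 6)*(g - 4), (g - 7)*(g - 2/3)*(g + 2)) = 1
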